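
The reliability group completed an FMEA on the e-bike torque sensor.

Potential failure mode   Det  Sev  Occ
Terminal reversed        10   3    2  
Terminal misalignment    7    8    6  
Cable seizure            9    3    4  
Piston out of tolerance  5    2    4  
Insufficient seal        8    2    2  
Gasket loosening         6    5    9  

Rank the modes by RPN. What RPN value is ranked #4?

RPN = Severity × Occurrence × Detection:
  Terminal reversed: 3 × 2 × 10 = 60
  Terminal misalignment: 8 × 6 × 7 = 336
  Cable seizure: 3 × 4 × 9 = 108
  Piston out of tolerance: 2 × 4 × 5 = 40
  Insufficient seal: 2 × 2 × 8 = 32
  Gasket loosening: 5 × 9 × 6 = 270
Sorted descending: 336, 270, 108, 60, 40, 32.
The fourth-highest RPN is 60 (Terminal reversed).

60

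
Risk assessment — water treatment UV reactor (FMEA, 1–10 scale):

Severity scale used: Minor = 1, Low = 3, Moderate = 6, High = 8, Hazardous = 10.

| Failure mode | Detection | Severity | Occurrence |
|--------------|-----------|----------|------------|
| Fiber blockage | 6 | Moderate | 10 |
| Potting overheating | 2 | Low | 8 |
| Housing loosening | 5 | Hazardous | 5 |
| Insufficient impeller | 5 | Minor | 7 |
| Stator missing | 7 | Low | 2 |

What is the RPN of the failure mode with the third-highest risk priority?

RPN = Severity × Occurrence × Detection:
  Fiber blockage: 6 × 10 × 6 = 360
  Potting overheating: 3 × 8 × 2 = 48
  Housing loosening: 10 × 5 × 5 = 250
  Insufficient impeller: 1 × 7 × 5 = 35
  Stator missing: 3 × 2 × 7 = 42
Sorted descending: 360, 250, 48, 42, 35.
The third-highest RPN is 48 (Potting overheating).

48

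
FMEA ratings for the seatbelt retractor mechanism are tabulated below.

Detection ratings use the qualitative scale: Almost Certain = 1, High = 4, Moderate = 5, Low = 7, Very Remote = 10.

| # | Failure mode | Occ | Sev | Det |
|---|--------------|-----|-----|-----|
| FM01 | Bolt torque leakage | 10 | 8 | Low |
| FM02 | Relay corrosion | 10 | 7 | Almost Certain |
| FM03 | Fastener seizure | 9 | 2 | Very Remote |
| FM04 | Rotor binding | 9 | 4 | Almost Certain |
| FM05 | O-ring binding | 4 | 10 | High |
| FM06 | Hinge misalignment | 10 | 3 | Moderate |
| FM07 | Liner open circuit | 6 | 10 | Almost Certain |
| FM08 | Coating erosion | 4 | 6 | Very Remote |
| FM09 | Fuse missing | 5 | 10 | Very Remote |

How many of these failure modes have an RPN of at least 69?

RPN = Severity × Occurrence × Detection:
  FM01: 8 × 10 × 7 = 560
  FM02: 7 × 10 × 1 = 70
  FM03: 2 × 9 × 10 = 180
  FM04: 4 × 9 × 1 = 36
  FM05: 10 × 4 × 4 = 160
  FM06: 3 × 10 × 5 = 150
  FM07: 10 × 6 × 1 = 60
  FM08: 6 × 4 × 10 = 240
  FM09: 10 × 5 × 10 = 500
Modes with RPN ≥ 69: FM01 (560), FM02 (70), FM03 (180), FM05 (160), FM06 (150), FM08 (240), FM09 (500) → 7.

7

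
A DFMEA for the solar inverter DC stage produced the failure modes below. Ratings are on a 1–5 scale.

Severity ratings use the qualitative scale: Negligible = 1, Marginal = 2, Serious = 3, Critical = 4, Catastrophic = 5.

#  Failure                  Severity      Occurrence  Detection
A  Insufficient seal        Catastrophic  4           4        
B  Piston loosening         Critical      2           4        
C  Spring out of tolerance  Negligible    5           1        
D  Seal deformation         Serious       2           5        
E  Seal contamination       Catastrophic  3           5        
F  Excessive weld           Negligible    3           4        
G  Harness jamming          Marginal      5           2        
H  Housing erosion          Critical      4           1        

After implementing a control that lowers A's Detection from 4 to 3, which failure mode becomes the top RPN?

E

RPN = Severity × Occurrence × Detection:
  A: 5 × 4 × 4 = 80
  B: 4 × 2 × 4 = 32
  C: 1 × 5 × 1 = 5
  D: 3 × 2 × 5 = 30
  E: 5 × 3 × 5 = 75
  F: 1 × 3 × 4 = 12
  G: 2 × 5 × 2 = 20
  H: 4 × 4 × 1 = 16
After action: A → 5 × 4 × 3 = 60.
Revised RPNs: E=75, A=60, B=32, D=30, G=20, H=16, F=12, C=5.
Highest is now E (75).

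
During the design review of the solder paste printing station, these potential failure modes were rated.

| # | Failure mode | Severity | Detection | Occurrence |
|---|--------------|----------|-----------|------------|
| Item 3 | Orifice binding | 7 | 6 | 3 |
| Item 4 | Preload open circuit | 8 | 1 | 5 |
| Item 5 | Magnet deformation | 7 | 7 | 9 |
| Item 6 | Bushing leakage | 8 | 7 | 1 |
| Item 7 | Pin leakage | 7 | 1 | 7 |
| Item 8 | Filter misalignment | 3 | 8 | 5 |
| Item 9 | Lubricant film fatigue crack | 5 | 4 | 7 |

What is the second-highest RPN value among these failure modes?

140

RPN = Severity × Occurrence × Detection:
  Item 3: 7 × 3 × 6 = 126
  Item 4: 8 × 5 × 1 = 40
  Item 5: 7 × 9 × 7 = 441
  Item 6: 8 × 1 × 7 = 56
  Item 7: 7 × 7 × 1 = 49
  Item 8: 3 × 5 × 8 = 120
  Item 9: 5 × 7 × 4 = 140
Sorted descending: 441, 140, 126, 120, 56, 49, 40.
The second-highest RPN is 140 (Item 9).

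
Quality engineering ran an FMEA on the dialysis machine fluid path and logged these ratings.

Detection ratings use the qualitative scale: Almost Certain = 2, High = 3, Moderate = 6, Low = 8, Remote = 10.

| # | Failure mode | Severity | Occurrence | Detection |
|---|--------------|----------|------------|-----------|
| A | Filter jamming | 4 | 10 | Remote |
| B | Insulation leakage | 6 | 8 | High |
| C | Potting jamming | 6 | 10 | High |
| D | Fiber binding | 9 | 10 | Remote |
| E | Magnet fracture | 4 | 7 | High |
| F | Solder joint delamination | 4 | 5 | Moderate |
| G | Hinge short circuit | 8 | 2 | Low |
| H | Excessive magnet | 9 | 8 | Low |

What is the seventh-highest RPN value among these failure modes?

RPN = Severity × Occurrence × Detection:
  A: 4 × 10 × 10 = 400
  B: 6 × 8 × 3 = 144
  C: 6 × 10 × 3 = 180
  D: 9 × 10 × 10 = 900
  E: 4 × 7 × 3 = 84
  F: 4 × 5 × 6 = 120
  G: 8 × 2 × 8 = 128
  H: 9 × 8 × 8 = 576
Sorted descending: 900, 576, 400, 180, 144, 128, 120, 84.
The seventh-highest RPN is 120 (F).

120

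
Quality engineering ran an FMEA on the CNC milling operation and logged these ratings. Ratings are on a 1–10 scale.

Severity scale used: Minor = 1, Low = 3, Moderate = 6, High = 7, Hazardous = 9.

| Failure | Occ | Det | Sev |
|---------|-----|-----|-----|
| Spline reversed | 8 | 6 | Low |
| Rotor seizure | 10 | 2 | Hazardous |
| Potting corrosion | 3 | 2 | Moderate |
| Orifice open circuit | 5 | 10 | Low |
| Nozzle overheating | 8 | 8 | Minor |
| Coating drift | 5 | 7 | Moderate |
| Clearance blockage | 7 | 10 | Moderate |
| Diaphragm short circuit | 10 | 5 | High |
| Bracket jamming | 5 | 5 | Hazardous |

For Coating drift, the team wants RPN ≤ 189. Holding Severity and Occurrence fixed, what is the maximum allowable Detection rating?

Coating drift: S=6, O=5, D=7 → current RPN = 210.
Fixed product = 30. Need 30 × D ≤ 189, so D ≤ 189/30 = 6.30.
Maximum integer Detection rating = 6 (gives RPN 180; D=7 would give 210 > 189).

6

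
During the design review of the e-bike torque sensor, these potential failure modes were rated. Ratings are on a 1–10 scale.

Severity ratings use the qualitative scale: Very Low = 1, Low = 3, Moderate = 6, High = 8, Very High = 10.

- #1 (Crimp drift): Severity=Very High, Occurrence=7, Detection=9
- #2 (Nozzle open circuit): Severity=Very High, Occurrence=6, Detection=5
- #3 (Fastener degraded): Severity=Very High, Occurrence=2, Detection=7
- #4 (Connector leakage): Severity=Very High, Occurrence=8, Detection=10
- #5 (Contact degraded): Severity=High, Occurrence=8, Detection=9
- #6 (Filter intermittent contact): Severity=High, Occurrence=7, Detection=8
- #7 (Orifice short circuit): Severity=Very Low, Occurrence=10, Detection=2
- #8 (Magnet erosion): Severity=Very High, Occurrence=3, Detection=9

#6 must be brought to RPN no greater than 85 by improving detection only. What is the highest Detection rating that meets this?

#6: S=8, O=7, D=8 → current RPN = 448.
Fixed product = 56. Need 56 × D ≤ 85, so D ≤ 85/56 = 1.52.
Maximum integer Detection rating = 1 (gives RPN 56; D=2 would give 112 > 85).

1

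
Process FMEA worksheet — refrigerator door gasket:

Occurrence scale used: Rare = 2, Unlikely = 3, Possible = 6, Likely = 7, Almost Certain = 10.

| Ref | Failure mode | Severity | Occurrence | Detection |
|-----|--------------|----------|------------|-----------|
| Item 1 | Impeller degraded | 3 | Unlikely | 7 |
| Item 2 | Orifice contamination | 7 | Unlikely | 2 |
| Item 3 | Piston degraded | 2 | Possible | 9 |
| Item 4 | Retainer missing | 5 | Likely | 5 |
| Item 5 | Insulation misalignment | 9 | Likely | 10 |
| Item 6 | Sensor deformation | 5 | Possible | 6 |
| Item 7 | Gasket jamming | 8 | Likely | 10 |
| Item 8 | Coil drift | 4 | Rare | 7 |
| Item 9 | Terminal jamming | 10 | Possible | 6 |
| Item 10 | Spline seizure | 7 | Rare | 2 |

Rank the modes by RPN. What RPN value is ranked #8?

56

RPN = Severity × Occurrence × Detection:
  Item 1: 3 × 3 × 7 = 63
  Item 2: 7 × 3 × 2 = 42
  Item 3: 2 × 6 × 9 = 108
  Item 4: 5 × 7 × 5 = 175
  Item 5: 9 × 7 × 10 = 630
  Item 6: 5 × 6 × 6 = 180
  Item 7: 8 × 7 × 10 = 560
  Item 8: 4 × 2 × 7 = 56
  Item 9: 10 × 6 × 6 = 360
  Item 10: 7 × 2 × 2 = 28
Sorted descending: 630, 560, 360, 180, 175, 108, 63, 56, 42, 28.
The eighth-highest RPN is 56 (Item 8).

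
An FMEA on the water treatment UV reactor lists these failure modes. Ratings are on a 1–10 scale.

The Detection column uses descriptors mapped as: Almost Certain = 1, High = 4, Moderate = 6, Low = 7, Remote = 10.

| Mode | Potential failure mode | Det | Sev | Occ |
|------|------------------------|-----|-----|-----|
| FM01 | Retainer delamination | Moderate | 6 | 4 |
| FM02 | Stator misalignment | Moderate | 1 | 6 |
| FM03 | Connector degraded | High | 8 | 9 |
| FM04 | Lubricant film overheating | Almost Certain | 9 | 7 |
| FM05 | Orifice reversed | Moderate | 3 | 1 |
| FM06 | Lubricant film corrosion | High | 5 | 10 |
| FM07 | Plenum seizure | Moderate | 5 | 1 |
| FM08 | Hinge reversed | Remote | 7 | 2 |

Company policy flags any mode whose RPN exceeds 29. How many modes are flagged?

7

RPN = Severity × Occurrence × Detection:
  FM01: 6 × 4 × 6 = 144
  FM02: 1 × 6 × 6 = 36
  FM03: 8 × 9 × 4 = 288
  FM04: 9 × 7 × 1 = 63
  FM05: 3 × 1 × 6 = 18
  FM06: 5 × 10 × 4 = 200
  FM07: 5 × 1 × 6 = 30
  FM08: 7 × 2 × 10 = 140
Modes with RPN > 29: FM01 (144), FM02 (36), FM03 (288), FM04 (63), FM06 (200), FM07 (30), FM08 (140) → 7.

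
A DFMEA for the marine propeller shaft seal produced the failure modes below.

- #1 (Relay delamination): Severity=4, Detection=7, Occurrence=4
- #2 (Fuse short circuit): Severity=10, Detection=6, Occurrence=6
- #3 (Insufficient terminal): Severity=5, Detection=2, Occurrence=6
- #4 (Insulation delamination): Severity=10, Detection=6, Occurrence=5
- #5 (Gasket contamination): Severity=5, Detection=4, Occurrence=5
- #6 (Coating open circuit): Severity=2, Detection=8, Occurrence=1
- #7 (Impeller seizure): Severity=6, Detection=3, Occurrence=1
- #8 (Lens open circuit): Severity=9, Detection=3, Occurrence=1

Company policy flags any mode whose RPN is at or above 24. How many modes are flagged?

6

RPN = Severity × Occurrence × Detection:
  #1: 4 × 4 × 7 = 112
  #2: 10 × 6 × 6 = 360
  #3: 5 × 6 × 2 = 60
  #4: 10 × 5 × 6 = 300
  #5: 5 × 5 × 4 = 100
  #6: 2 × 1 × 8 = 16
  #7: 6 × 1 × 3 = 18
  #8: 9 × 1 × 3 = 27
Modes with RPN ≥ 24: #1 (112), #2 (360), #3 (60), #4 (300), #5 (100), #8 (27) → 6.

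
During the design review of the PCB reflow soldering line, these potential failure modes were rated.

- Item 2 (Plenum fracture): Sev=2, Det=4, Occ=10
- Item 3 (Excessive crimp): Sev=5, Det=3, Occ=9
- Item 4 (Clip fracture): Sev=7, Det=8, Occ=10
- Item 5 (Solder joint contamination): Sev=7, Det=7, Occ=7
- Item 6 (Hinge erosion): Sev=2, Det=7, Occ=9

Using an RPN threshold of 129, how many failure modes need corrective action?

RPN = Severity × Occurrence × Detection:
  Item 2: 2 × 10 × 4 = 80
  Item 3: 5 × 9 × 3 = 135
  Item 4: 7 × 10 × 8 = 560
  Item 5: 7 × 7 × 7 = 343
  Item 6: 2 × 9 × 7 = 126
Modes with RPN ≥ 129: Item 3 (135), Item 4 (560), Item 5 (343) → 3.

3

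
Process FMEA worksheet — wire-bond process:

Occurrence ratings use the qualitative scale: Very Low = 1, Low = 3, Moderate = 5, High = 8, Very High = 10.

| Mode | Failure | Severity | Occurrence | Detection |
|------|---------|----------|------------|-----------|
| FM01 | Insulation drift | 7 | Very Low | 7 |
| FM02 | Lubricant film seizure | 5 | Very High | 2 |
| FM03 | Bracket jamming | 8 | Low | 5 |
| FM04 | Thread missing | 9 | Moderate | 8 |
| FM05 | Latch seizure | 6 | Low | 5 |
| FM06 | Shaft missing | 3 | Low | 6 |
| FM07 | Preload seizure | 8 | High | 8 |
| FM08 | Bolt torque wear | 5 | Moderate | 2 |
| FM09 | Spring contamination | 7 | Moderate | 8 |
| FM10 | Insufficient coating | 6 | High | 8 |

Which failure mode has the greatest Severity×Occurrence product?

Criticality = Severity × Occurrence:
  FM01: 7 × 1 = 7
  FM02: 5 × 10 = 50
  FM03: 8 × 3 = 24
  FM04: 9 × 5 = 45
  FM05: 6 × 3 = 18
  FM06: 3 × 3 = 9
  FM07: 8 × 8 = 64
  FM08: 5 × 5 = 25
  FM09: 7 × 5 = 35
  FM10: 6 × 8 = 48
Highest criticality is 64 → FM07.

FM07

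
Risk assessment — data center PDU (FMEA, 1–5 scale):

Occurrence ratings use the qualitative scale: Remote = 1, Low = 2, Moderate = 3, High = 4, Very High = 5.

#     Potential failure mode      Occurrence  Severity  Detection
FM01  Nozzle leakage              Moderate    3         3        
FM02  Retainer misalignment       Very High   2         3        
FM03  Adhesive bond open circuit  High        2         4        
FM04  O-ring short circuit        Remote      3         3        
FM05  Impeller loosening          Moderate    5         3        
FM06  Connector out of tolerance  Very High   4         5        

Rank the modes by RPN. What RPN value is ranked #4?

30

RPN = Severity × Occurrence × Detection:
  FM01: 3 × 3 × 3 = 27
  FM02: 2 × 5 × 3 = 30
  FM03: 2 × 4 × 4 = 32
  FM04: 3 × 1 × 3 = 9
  FM05: 5 × 3 × 3 = 45
  FM06: 4 × 5 × 5 = 100
Sorted descending: 100, 45, 32, 30, 27, 9.
The fourth-highest RPN is 30 (FM02).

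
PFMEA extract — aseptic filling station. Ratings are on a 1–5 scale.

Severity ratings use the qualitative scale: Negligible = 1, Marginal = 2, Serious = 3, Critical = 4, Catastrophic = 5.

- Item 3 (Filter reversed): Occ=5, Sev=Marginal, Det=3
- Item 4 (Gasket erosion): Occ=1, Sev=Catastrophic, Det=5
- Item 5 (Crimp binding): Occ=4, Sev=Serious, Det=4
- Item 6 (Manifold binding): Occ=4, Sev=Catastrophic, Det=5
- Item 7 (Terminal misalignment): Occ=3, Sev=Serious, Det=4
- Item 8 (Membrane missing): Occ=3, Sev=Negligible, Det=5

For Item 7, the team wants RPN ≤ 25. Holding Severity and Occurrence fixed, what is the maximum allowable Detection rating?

Item 7: S=3, O=3, D=4 → current RPN = 36.
Fixed product = 9. Need 9 × D ≤ 25, so D ≤ 25/9 = 2.78.
Maximum integer Detection rating = 2 (gives RPN 18; D=3 would give 27 > 25).

2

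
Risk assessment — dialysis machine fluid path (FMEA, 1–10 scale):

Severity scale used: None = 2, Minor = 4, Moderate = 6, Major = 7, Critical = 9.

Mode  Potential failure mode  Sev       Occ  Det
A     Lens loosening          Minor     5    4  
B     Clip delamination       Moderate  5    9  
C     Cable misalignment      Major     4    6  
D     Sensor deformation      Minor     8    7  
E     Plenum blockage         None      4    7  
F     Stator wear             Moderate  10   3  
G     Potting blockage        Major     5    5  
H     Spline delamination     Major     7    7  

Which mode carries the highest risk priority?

H

RPN = Severity × Occurrence × Detection:
  A: 4 × 5 × 4 = 80
  B: 6 × 5 × 9 = 270
  C: 7 × 4 × 6 = 168
  D: 4 × 8 × 7 = 224
  E: 2 × 4 × 7 = 56
  F: 6 × 10 × 3 = 180
  G: 7 × 5 × 5 = 175
  H: 7 × 7 × 7 = 343
Highest RPN is 343 → H.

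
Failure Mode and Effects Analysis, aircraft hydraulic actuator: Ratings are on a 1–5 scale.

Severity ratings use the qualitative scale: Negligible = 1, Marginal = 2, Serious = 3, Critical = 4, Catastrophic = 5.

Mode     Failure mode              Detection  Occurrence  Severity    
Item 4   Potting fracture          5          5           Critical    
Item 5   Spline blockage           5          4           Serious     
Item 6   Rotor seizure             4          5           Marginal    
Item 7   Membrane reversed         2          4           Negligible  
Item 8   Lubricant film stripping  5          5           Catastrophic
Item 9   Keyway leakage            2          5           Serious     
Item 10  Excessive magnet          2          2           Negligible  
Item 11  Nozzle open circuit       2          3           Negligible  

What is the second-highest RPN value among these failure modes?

RPN = Severity × Occurrence × Detection:
  Item 4: 4 × 5 × 5 = 100
  Item 5: 3 × 4 × 5 = 60
  Item 6: 2 × 5 × 4 = 40
  Item 7: 1 × 4 × 2 = 8
  Item 8: 5 × 5 × 5 = 125
  Item 9: 3 × 5 × 2 = 30
  Item 10: 1 × 2 × 2 = 4
  Item 11: 1 × 3 × 2 = 6
Sorted descending: 125, 100, 60, 40, 30, 8, 6, 4.
The second-highest RPN is 100 (Item 4).

100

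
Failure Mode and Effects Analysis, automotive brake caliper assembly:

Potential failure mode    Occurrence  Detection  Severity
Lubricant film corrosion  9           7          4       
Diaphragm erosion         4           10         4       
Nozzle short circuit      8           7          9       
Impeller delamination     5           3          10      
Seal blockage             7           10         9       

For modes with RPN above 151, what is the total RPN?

RPN = Severity × Occurrence × Detection:
  Lubricant film corrosion: 4 × 9 × 7 = 252
  Diaphragm erosion: 4 × 4 × 10 = 160
  Nozzle short circuit: 9 × 8 × 7 = 504
  Impeller delamination: 10 × 5 × 3 = 150
  Seal blockage: 9 × 7 × 10 = 630
RPN > 151: Lubricant film corrosion (252), Diaphragm erosion (160), Nozzle short circuit (504), Seal blockage (630).
Sum: 252 + 160 + 504 + 630 = 1546.

1546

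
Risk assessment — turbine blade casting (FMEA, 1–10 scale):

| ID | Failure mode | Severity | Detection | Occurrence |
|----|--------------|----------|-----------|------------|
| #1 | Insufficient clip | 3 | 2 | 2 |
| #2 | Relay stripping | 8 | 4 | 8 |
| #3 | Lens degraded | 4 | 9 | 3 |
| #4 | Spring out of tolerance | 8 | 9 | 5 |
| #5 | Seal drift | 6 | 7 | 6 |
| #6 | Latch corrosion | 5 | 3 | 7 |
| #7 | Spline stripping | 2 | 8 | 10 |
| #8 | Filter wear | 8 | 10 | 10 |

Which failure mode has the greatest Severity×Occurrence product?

Criticality = Severity × Occurrence:
  #1: 3 × 2 = 6
  #2: 8 × 8 = 64
  #3: 4 × 3 = 12
  #4: 8 × 5 = 40
  #5: 6 × 6 = 36
  #6: 5 × 7 = 35
  #7: 2 × 10 = 20
  #8: 8 × 10 = 80
Highest criticality is 80 → #8.

#8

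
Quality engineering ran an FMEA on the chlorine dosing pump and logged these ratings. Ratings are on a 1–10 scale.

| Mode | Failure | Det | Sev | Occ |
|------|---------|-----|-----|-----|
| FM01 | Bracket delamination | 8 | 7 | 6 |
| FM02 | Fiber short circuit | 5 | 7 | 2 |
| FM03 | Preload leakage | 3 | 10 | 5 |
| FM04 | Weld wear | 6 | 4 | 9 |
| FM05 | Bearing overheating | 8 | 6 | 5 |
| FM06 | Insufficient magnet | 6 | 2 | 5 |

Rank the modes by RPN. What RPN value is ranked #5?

RPN = Severity × Occurrence × Detection:
  FM01: 7 × 6 × 8 = 336
  FM02: 7 × 2 × 5 = 70
  FM03: 10 × 5 × 3 = 150
  FM04: 4 × 9 × 6 = 216
  FM05: 6 × 5 × 8 = 240
  FM06: 2 × 5 × 6 = 60
Sorted descending: 336, 240, 216, 150, 70, 60.
The fifth-highest RPN is 70 (FM02).

70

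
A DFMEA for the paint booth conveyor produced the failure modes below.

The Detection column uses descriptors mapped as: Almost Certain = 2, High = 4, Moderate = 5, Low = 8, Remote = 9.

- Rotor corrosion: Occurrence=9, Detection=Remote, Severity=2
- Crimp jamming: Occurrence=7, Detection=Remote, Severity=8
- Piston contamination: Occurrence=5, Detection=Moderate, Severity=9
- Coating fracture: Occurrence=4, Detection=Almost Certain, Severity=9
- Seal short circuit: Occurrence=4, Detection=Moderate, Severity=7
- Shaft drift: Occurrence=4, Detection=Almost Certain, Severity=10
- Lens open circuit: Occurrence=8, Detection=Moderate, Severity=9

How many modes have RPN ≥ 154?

4

RPN = Severity × Occurrence × Detection:
  Rotor corrosion: 2 × 9 × 9 = 162
  Crimp jamming: 8 × 7 × 9 = 504
  Piston contamination: 9 × 5 × 5 = 225
  Coating fracture: 9 × 4 × 2 = 72
  Seal short circuit: 7 × 4 × 5 = 140
  Shaft drift: 10 × 4 × 2 = 80
  Lens open circuit: 9 × 8 × 5 = 360
Modes with RPN ≥ 154: Rotor corrosion (162), Crimp jamming (504), Piston contamination (225), Lens open circuit (360) → 4.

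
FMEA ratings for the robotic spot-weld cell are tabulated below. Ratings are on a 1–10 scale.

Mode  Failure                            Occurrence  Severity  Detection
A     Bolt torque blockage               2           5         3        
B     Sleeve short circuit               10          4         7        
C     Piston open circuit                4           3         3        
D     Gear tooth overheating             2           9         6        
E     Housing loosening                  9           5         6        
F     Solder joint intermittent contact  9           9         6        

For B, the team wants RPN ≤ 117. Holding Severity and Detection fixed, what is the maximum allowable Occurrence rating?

4

B: S=4, O=10, D=7 → current RPN = 280.
Fixed product = 28. Need 28 × O ≤ 117, so O ≤ 117/28 = 4.18.
Maximum integer Occurrence rating = 4 (gives RPN 112; O=5 would give 140 > 117).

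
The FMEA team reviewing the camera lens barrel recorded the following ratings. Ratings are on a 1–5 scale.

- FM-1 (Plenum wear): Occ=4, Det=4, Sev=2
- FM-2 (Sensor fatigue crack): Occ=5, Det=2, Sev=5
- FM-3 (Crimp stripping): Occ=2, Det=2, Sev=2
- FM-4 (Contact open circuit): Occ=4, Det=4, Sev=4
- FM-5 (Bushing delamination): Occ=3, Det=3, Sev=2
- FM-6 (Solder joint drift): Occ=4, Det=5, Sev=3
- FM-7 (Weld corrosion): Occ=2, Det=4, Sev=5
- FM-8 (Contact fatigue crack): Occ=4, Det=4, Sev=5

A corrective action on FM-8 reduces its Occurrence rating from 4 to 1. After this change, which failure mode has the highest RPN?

RPN = Severity × Occurrence × Detection:
  FM-1: 2 × 4 × 4 = 32
  FM-2: 5 × 5 × 2 = 50
  FM-3: 2 × 2 × 2 = 8
  FM-4: 4 × 4 × 4 = 64
  FM-5: 2 × 3 × 3 = 18
  FM-6: 3 × 4 × 5 = 60
  FM-7: 5 × 2 × 4 = 40
  FM-8: 5 × 4 × 4 = 80
After action: FM-8 → 5 × 1 × 4 = 20.
Revised RPNs: FM-4=64, FM-6=60, FM-2=50, FM-7=40, FM-1=32, FM-8=20, FM-5=18, FM-3=8.
Highest is now FM-4 (64).

FM-4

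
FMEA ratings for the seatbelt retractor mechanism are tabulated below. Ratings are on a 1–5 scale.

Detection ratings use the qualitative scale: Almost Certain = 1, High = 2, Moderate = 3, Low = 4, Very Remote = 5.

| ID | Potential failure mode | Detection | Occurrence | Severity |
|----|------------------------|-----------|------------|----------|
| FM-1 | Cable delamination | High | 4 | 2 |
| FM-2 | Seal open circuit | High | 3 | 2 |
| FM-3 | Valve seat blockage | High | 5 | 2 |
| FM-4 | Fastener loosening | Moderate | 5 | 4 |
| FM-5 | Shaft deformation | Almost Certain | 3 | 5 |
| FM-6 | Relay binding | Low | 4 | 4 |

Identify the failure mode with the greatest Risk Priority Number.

RPN = Severity × Occurrence × Detection:
  FM-1: 2 × 4 × 2 = 16
  FM-2: 2 × 3 × 2 = 12
  FM-3: 2 × 5 × 2 = 20
  FM-4: 4 × 5 × 3 = 60
  FM-5: 5 × 3 × 1 = 15
  FM-6: 4 × 4 × 4 = 64
Highest RPN is 64 → FM-6.

FM-6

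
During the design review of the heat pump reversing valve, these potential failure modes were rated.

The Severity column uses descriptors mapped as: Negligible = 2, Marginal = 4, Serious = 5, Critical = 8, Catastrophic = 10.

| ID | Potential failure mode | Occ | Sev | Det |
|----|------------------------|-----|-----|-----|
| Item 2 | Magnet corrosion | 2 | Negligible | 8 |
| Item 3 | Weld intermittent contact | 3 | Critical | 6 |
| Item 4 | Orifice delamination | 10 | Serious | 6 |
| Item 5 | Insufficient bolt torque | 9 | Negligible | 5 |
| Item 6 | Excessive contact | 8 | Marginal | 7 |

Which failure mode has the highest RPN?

RPN = Severity × Occurrence × Detection:
  Item 2: 2 × 2 × 8 = 32
  Item 3: 8 × 3 × 6 = 144
  Item 4: 5 × 10 × 6 = 300
  Item 5: 2 × 9 × 5 = 90
  Item 6: 4 × 8 × 7 = 224
Highest RPN is 300 → Item 4.

Item 4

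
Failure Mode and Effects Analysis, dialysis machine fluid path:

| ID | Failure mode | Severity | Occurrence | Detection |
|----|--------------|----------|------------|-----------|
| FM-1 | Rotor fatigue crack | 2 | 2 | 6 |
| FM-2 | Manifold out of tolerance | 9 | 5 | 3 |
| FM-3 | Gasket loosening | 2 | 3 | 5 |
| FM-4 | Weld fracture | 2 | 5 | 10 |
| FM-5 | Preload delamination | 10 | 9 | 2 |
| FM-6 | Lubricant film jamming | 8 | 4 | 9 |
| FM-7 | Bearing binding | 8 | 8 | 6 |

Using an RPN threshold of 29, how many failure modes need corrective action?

RPN = Severity × Occurrence × Detection:
  FM-1: 2 × 2 × 6 = 24
  FM-2: 9 × 5 × 3 = 135
  FM-3: 2 × 3 × 5 = 30
  FM-4: 2 × 5 × 10 = 100
  FM-5: 10 × 9 × 2 = 180
  FM-6: 8 × 4 × 9 = 288
  FM-7: 8 × 8 × 6 = 384
Modes with RPN ≥ 29: FM-2 (135), FM-3 (30), FM-4 (100), FM-5 (180), FM-6 (288), FM-7 (384) → 6.

6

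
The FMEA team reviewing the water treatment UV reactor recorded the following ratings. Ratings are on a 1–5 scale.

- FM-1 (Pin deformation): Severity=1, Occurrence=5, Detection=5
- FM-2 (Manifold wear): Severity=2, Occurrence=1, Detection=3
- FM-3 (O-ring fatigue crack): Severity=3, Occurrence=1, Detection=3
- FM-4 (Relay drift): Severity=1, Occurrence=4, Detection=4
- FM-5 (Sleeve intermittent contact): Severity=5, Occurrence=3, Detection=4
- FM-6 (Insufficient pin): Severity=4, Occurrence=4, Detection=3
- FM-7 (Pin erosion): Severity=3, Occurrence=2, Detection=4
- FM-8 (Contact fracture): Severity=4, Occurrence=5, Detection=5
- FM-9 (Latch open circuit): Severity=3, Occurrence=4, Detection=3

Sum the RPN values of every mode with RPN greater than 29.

244

RPN = Severity × Occurrence × Detection:
  FM-1: 1 × 5 × 5 = 25
  FM-2: 2 × 1 × 3 = 6
  FM-3: 3 × 1 × 3 = 9
  FM-4: 1 × 4 × 4 = 16
  FM-5: 5 × 3 × 4 = 60
  FM-6: 4 × 4 × 3 = 48
  FM-7: 3 × 2 × 4 = 24
  FM-8: 4 × 5 × 5 = 100
  FM-9: 3 × 4 × 3 = 36
RPN > 29: FM-5 (60), FM-6 (48), FM-8 (100), FM-9 (36).
Sum: 60 + 48 + 100 + 36 = 244.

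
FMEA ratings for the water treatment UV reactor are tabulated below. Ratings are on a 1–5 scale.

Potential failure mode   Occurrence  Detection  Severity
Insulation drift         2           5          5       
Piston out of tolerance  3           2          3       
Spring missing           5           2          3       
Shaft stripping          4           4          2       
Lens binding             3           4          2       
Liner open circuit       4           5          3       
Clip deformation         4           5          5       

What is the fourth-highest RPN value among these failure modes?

32

RPN = Severity × Occurrence × Detection:
  Insulation drift: 5 × 2 × 5 = 50
  Piston out of tolerance: 3 × 3 × 2 = 18
  Spring missing: 3 × 5 × 2 = 30
  Shaft stripping: 2 × 4 × 4 = 32
  Lens binding: 2 × 3 × 4 = 24
  Liner open circuit: 3 × 4 × 5 = 60
  Clip deformation: 5 × 4 × 5 = 100
Sorted descending: 100, 60, 50, 32, 30, 24, 18.
The fourth-highest RPN is 32 (Shaft stripping).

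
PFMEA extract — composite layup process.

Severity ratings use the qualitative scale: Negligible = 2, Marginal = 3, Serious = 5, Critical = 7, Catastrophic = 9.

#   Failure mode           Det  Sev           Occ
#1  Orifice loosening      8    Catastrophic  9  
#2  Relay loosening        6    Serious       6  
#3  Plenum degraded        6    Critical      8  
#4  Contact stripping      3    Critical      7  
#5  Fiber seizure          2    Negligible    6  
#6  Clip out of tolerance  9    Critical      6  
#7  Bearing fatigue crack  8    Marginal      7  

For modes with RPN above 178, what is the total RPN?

1542

RPN = Severity × Occurrence × Detection:
  #1: 9 × 9 × 8 = 648
  #2: 5 × 6 × 6 = 180
  #3: 7 × 8 × 6 = 336
  #4: 7 × 7 × 3 = 147
  #5: 2 × 6 × 2 = 24
  #6: 7 × 6 × 9 = 378
  #7: 3 × 7 × 8 = 168
RPN > 178: #1 (648), #2 (180), #3 (336), #6 (378).
Sum: 648 + 180 + 336 + 378 = 1542.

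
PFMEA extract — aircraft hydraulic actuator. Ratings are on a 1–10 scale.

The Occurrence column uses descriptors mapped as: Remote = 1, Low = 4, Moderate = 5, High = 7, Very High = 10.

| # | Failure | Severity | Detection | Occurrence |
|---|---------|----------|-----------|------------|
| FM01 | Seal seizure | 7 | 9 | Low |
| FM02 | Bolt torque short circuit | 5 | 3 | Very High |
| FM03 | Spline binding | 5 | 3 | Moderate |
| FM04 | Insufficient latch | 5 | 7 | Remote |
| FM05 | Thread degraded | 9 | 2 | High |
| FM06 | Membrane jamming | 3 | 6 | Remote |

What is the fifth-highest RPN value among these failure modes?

35

RPN = Severity × Occurrence × Detection:
  FM01: 7 × 4 × 9 = 252
  FM02: 5 × 10 × 3 = 150
  FM03: 5 × 5 × 3 = 75
  FM04: 5 × 1 × 7 = 35
  FM05: 9 × 7 × 2 = 126
  FM06: 3 × 1 × 6 = 18
Sorted descending: 252, 150, 126, 75, 35, 18.
The fifth-highest RPN is 35 (FM04).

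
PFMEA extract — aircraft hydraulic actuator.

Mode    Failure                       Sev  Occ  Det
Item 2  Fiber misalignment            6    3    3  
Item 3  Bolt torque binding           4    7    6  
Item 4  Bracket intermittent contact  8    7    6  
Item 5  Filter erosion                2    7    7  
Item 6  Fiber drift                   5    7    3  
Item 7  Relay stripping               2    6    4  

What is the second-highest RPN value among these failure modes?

RPN = Severity × Occurrence × Detection:
  Item 2: 6 × 3 × 3 = 54
  Item 3: 4 × 7 × 6 = 168
  Item 4: 8 × 7 × 6 = 336
  Item 5: 2 × 7 × 7 = 98
  Item 6: 5 × 7 × 3 = 105
  Item 7: 2 × 6 × 4 = 48
Sorted descending: 336, 168, 105, 98, 54, 48.
The second-highest RPN is 168 (Item 3).

168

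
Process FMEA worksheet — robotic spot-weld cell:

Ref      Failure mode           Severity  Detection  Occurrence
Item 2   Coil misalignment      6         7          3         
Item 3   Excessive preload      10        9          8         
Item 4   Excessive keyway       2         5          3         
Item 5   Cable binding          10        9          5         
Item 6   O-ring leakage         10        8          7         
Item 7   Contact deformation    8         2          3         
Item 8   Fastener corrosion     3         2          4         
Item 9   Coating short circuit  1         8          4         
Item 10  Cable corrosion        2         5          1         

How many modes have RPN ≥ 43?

5

RPN = Severity × Occurrence × Detection:
  Item 2: 6 × 3 × 7 = 126
  Item 3: 10 × 8 × 9 = 720
  Item 4: 2 × 3 × 5 = 30
  Item 5: 10 × 5 × 9 = 450
  Item 6: 10 × 7 × 8 = 560
  Item 7: 8 × 3 × 2 = 48
  Item 8: 3 × 4 × 2 = 24
  Item 9: 1 × 4 × 8 = 32
  Item 10: 2 × 1 × 5 = 10
Modes with RPN ≥ 43: Item 2 (126), Item 3 (720), Item 5 (450), Item 6 (560), Item 7 (48) → 5.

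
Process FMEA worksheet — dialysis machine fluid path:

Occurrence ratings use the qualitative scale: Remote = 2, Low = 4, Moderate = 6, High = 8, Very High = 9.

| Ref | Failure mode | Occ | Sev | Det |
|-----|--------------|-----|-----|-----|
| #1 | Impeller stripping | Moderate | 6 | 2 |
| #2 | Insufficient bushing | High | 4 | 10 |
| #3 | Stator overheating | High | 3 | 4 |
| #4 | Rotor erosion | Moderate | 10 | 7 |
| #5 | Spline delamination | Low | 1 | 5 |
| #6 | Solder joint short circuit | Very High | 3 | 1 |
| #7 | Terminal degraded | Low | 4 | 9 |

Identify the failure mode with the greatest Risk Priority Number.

#4

RPN = Severity × Occurrence × Detection:
  #1: 6 × 6 × 2 = 72
  #2: 4 × 8 × 10 = 320
  #3: 3 × 8 × 4 = 96
  #4: 10 × 6 × 7 = 420
  #5: 1 × 4 × 5 = 20
  #6: 3 × 9 × 1 = 27
  #7: 4 × 4 × 9 = 144
Highest RPN is 420 → #4.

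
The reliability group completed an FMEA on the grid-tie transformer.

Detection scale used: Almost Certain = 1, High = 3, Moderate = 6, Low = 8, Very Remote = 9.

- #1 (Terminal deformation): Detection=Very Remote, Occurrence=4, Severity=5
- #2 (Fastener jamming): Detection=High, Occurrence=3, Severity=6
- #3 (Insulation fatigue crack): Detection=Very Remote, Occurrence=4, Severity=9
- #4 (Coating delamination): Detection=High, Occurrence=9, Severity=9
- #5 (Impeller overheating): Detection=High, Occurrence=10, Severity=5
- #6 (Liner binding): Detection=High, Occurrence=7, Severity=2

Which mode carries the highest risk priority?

RPN = Severity × Occurrence × Detection:
  #1: 5 × 4 × 9 = 180
  #2: 6 × 3 × 3 = 54
  #3: 9 × 4 × 9 = 324
  #4: 9 × 9 × 3 = 243
  #5: 5 × 10 × 3 = 150
  #6: 2 × 7 × 3 = 42
Highest RPN is 324 → #3.

#3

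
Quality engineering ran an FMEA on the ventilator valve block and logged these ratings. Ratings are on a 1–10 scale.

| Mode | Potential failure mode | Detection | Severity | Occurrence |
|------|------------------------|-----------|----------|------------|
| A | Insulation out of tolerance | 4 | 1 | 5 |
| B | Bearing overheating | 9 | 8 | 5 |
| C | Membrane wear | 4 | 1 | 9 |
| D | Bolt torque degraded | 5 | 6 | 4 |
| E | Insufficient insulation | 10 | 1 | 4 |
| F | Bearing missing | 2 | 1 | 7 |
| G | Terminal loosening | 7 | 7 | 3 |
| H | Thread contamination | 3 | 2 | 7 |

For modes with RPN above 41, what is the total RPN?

669

RPN = Severity × Occurrence × Detection:
  A: 1 × 5 × 4 = 20
  B: 8 × 5 × 9 = 360
  C: 1 × 9 × 4 = 36
  D: 6 × 4 × 5 = 120
  E: 1 × 4 × 10 = 40
  F: 1 × 7 × 2 = 14
  G: 7 × 3 × 7 = 147
  H: 2 × 7 × 3 = 42
RPN > 41: B (360), D (120), G (147), H (42).
Sum: 360 + 120 + 147 + 42 = 669.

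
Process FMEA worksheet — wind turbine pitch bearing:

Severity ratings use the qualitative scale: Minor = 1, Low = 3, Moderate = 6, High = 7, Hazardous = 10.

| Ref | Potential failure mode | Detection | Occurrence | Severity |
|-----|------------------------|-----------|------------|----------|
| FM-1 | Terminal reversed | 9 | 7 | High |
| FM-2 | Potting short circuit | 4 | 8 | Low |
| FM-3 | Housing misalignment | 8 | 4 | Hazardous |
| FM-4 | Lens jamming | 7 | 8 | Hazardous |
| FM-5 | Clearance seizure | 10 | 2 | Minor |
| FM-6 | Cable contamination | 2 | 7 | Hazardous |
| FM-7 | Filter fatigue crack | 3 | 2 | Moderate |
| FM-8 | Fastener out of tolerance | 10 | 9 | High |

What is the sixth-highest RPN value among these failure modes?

RPN = Severity × Occurrence × Detection:
  FM-1: 7 × 7 × 9 = 441
  FM-2: 3 × 8 × 4 = 96
  FM-3: 10 × 4 × 8 = 320
  FM-4: 10 × 8 × 7 = 560
  FM-5: 1 × 2 × 10 = 20
  FM-6: 10 × 7 × 2 = 140
  FM-7: 6 × 2 × 3 = 36
  FM-8: 7 × 9 × 10 = 630
Sorted descending: 630, 560, 441, 320, 140, 96, 36, 20.
The sixth-highest RPN is 96 (FM-2).

96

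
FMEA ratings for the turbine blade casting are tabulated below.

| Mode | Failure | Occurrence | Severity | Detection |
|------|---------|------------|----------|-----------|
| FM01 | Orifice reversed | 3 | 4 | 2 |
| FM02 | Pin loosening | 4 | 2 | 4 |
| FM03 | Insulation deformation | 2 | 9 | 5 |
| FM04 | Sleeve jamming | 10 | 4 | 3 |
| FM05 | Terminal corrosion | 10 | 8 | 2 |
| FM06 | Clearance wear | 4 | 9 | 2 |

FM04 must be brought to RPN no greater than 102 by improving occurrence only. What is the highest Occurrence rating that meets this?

FM04: S=4, O=10, D=3 → current RPN = 120.
Fixed product = 12. Need 12 × O ≤ 102, so O ≤ 102/12 = 8.50.
Maximum integer Occurrence rating = 8 (gives RPN 96; O=9 would give 108 > 102).

8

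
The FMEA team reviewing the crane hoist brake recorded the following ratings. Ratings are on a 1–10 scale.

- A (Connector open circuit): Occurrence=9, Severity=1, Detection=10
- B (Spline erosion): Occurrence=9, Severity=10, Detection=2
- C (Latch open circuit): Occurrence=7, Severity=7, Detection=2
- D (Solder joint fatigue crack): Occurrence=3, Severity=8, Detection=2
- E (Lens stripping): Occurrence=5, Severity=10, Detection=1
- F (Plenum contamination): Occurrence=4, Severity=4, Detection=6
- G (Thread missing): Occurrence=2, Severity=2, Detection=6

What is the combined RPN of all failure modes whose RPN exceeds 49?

514

RPN = Severity × Occurrence × Detection:
  A: 1 × 9 × 10 = 90
  B: 10 × 9 × 2 = 180
  C: 7 × 7 × 2 = 98
  D: 8 × 3 × 2 = 48
  E: 10 × 5 × 1 = 50
  F: 4 × 4 × 6 = 96
  G: 2 × 2 × 6 = 24
RPN > 49: A (90), B (180), C (98), E (50), F (96).
Sum: 90 + 180 + 98 + 50 + 96 = 514.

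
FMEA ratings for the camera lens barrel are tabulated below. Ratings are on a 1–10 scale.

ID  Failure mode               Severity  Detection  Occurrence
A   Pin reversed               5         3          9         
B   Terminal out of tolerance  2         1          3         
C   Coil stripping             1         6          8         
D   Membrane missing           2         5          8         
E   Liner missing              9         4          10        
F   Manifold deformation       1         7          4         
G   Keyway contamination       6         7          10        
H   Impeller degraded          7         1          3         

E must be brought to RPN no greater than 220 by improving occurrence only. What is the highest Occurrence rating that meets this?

E: S=9, O=10, D=4 → current RPN = 360.
Fixed product = 36. Need 36 × O ≤ 220, so O ≤ 220/36 = 6.11.
Maximum integer Occurrence rating = 6 (gives RPN 216; O=7 would give 252 > 220).

6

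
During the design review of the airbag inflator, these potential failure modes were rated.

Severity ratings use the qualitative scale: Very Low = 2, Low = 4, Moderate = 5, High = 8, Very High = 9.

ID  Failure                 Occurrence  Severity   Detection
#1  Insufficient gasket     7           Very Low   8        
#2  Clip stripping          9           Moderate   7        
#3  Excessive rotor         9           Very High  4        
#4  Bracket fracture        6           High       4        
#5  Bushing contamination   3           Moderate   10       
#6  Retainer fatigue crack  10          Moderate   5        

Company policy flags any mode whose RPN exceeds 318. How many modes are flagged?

RPN = Severity × Occurrence × Detection:
  #1: 2 × 7 × 8 = 112
  #2: 5 × 9 × 7 = 315
  #3: 9 × 9 × 4 = 324
  #4: 8 × 6 × 4 = 192
  #5: 5 × 3 × 10 = 150
  #6: 5 × 10 × 5 = 250
Modes with RPN > 318: #3 (324) → 1.

1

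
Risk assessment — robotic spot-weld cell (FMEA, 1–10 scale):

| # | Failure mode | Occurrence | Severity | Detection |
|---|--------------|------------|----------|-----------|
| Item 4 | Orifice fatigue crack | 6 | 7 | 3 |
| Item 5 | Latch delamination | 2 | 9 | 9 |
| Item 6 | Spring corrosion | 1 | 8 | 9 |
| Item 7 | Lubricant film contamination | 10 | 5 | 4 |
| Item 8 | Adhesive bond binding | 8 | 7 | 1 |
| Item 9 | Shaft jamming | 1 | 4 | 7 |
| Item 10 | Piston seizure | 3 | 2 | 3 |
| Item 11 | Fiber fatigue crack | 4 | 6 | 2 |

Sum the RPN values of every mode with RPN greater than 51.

RPN = Severity × Occurrence × Detection:
  Item 4: 7 × 6 × 3 = 126
  Item 5: 9 × 2 × 9 = 162
  Item 6: 8 × 1 × 9 = 72
  Item 7: 5 × 10 × 4 = 200
  Item 8: 7 × 8 × 1 = 56
  Item 9: 4 × 1 × 7 = 28
  Item 10: 2 × 3 × 3 = 18
  Item 11: 6 × 4 × 2 = 48
RPN > 51: Item 4 (126), Item 5 (162), Item 6 (72), Item 7 (200), Item 8 (56).
Sum: 126 + 162 + 72 + 200 + 56 = 616.

616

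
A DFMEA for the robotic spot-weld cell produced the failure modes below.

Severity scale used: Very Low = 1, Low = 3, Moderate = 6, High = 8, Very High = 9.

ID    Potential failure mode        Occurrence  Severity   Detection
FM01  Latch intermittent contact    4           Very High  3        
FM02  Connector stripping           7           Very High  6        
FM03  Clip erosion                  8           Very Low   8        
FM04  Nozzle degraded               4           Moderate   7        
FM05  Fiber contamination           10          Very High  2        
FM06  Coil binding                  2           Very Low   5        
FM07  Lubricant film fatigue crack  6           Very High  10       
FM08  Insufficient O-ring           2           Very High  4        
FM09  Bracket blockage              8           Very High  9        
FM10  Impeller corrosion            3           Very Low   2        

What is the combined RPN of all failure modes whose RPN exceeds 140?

RPN = Severity × Occurrence × Detection:
  FM01: 9 × 4 × 3 = 108
  FM02: 9 × 7 × 6 = 378
  FM03: 1 × 8 × 8 = 64
  FM04: 6 × 4 × 7 = 168
  FM05: 9 × 10 × 2 = 180
  FM06: 1 × 2 × 5 = 10
  FM07: 9 × 6 × 10 = 540
  FM08: 9 × 2 × 4 = 72
  FM09: 9 × 8 × 9 = 648
  FM10: 1 × 3 × 2 = 6
RPN > 140: FM02 (378), FM04 (168), FM05 (180), FM07 (540), FM09 (648).
Sum: 378 + 168 + 180 + 540 + 648 = 1914.

1914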